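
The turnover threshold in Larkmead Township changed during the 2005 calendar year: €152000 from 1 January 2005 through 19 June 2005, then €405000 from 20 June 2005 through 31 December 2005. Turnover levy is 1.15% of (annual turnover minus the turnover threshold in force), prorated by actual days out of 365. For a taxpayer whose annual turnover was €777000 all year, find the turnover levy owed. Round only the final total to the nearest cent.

€5633.11

1 January – 19 June 2005: 170 days, exemption €152000 → (€777000 − €152000) × 1.15% × 170/365 = €3347.6027
20 June – 31 December 2005: 195 days, exemption €405000 → (€777000 − €405000) × 1.15% × 195/365 = €2285.5068
Total = €5633.1096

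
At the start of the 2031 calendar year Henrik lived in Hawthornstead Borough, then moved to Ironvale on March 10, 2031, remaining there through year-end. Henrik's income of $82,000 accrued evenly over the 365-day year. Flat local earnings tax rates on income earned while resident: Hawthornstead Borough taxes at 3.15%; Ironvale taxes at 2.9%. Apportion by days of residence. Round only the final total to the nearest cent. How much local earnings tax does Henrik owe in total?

Hawthornstead Borough, January 1 – March 9, 2031: 68 days → $82,000 × 3.15% × 68/365 = $481.2164
Ironvale, March 10 – December 31, 2031: 297 days → $82,000 × 2.9% × 297/365 = $1,934.9753
Total = $2,416.1918

$2,416.19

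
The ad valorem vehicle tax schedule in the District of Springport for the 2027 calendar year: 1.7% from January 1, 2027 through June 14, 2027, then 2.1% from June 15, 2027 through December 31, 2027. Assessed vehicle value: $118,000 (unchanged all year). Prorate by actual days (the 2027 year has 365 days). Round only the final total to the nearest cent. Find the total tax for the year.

January 1 – June 14, 2027: 165 days at 1.7% → $118,000 × 1.7% × 165/365 = $906.8219
June 15 – December 31, 2027: 200 days at 2.1% → $118,000 × 2.1% × 200/365 = $1,357.8082
Total = $2,264.6301

$2,264.63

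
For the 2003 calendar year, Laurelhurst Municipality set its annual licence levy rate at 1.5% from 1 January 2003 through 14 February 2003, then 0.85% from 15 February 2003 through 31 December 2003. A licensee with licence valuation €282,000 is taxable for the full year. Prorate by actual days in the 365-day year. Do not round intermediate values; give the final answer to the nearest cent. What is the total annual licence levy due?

€2,622.99

1 January – 14 February 2003: 45 days at 1.5% → €282,000 × 1.5% × 45/365 = €521.5068
15 February – 31 December 2003: 320 days at 0.85% → €282,000 × 0.85% × 320/365 = €2,101.4795
Total = €2,622.9863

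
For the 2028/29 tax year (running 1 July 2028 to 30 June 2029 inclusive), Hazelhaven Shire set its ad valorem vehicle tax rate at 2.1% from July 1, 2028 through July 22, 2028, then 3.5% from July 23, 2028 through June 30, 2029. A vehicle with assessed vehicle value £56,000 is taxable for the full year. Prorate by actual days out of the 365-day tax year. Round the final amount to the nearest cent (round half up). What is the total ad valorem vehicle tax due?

£1,912.75

July 1 – July 22, 2028: 22 days at 2.1% → £56,000 × 2.1% × 22/365 = £70.8822
July 23, 2028 – June 30, 2029: 343 days at 3.5% → £56,000 × 3.5% × 343/365 = £1,841.8630
Total = £1,912.7452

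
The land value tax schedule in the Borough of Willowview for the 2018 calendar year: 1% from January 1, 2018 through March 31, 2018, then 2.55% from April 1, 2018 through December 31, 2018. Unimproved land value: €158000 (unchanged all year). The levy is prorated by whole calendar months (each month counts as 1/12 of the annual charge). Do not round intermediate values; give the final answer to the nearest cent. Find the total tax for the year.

€3416.75

January 1 – March 31, 2018: 3 months at 1% → €158000 × 1% × 3/12 = €395.0000
April 1 – December 31, 2018: 9 months at 2.55% → €158000 × 2.55% × 9/12 = €3021.7500
Total = €3416.7500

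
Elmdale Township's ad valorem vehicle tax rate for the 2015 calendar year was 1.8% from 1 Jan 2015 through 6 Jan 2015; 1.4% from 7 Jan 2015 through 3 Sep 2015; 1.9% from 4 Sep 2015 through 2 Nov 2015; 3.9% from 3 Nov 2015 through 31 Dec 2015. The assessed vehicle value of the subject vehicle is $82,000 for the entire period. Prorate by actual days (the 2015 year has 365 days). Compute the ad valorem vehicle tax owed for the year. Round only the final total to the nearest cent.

$1,552.16

1 Jan – 6 Jan 2015: 6 days at 1.8% → $82,000 × 1.8% × 6/365 = $24.2630
7 Jan – 3 Sep 2015: 240 days at 1.4% → $82,000 × 1.4% × 240/365 = $754.8493
4 Sep – 2 Nov 2015: 60 days at 1.9% → $82,000 × 1.9% × 60/365 = $256.1096
3 Nov – 31 Dec 2015: 59 days at 3.9% → $82,000 × 3.9% × 59/365 = $516.9370
Total = $1,552.1589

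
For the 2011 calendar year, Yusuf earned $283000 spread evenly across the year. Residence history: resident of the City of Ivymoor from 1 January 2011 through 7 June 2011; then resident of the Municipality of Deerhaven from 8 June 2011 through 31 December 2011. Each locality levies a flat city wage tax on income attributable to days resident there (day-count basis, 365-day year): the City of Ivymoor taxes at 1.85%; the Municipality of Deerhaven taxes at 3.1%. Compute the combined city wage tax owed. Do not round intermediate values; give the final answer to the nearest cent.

The City of Ivymoor, 1 January – 7 June 2011: 158 days → $283000 × 1.85% × 158/365 = $2266.3260
The Municipality of Deerhaven, 8 June – 31 December 2011: 207 days → $283000 × 3.1% × 207/365 = $4975.3726
Total = $7241.6986

$7241.70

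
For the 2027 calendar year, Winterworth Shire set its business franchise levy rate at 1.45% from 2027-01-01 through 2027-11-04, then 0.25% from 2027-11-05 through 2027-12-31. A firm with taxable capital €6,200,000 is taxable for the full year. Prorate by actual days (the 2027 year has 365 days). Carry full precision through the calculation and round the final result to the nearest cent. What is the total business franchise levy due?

€78,281.37

2027-01-01 to 2027-11-04: 308 days at 1.45% → €6,200,000 × 1.45% × 308/365 = €75,860.8219
2027-11-05 to 2027-12-31: 57 days at 0.25% → €6,200,000 × 0.25% × 57/365 = €2,420.5479
Total = €78,281.3699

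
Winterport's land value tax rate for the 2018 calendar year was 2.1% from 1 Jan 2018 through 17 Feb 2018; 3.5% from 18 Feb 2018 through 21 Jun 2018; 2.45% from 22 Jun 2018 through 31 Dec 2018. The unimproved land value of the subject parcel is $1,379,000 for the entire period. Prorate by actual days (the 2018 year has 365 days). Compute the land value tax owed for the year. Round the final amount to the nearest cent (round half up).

$38,069.85

1 Jan – 17 Feb 2018: 48 days at 2.1% → $1,379,000 × 2.1% × 48/365 = $3,808.3068
18 Feb – 21 Jun 2018: 124 days at 3.5% → $1,379,000 × 3.5% × 124/365 = $16,396.8767
22 Jun – 31 Dec 2018: 193 days at 2.45% → $1,379,000 × 2.45% × 193/365 = $17,864.6616
Total = $38,069.8452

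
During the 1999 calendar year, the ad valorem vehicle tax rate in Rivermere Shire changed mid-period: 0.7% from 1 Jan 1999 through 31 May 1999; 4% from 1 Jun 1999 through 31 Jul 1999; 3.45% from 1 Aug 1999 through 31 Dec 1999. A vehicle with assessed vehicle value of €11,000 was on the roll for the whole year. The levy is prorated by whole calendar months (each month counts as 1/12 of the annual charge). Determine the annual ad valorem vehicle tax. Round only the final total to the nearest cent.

1 Jan – 31 May 1999: 5 months at 0.7% → €11,000 × 0.7% × 5/12 = €32.0833
1 Jun – 31 Jul 1999: 2 months at 4% → €11,000 × 4% × 2/12 = €73.3333
1 Aug – 31 Dec 1999: 5 months at 3.45% → €11,000 × 3.45% × 5/12 = €158.1250
Total = €263.5417

€263.54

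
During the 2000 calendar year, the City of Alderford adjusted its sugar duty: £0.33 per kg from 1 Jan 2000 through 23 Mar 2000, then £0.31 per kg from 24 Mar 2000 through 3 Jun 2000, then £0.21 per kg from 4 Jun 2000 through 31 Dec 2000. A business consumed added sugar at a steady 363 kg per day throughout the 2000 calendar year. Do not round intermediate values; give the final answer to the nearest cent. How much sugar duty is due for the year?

1 Jan – 23 Mar 2000: 83 days × 363 kg/day = 30,129 kg at £0.33/kg → £9,942.57
24 Mar – 3 Jun 2000: 72 days × 363 kg/day = 26,136 kg at £0.31/kg → £8,102.16
4 Jun – 31 Dec 2000: 211 days × 363 kg/day = 76,593 kg at £0.21/kg → £16,084.53

£34,129.26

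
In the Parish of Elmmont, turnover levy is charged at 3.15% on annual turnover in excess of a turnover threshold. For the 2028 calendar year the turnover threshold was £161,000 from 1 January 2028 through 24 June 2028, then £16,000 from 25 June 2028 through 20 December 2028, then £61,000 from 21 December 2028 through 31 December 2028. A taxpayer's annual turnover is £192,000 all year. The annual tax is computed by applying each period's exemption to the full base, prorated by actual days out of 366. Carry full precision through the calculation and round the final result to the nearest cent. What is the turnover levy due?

£3,305.00

1 January – 24 June 2028: 176 days, exemption £161,000 → (£192,000 − £161,000) × 3.15% × 176/366 = £469.5738
25 June – 20 December 2028: 179 days, exemption £16,000 → (£192,000 − £16,000) × 3.15% × 179/366 = £2,711.4098
21 December – 31 December 2028: 11 days, exemption £61,000 → (£192,000 − £61,000) × 3.15% × 11/366 = £124.0205
Total = £3,305.0041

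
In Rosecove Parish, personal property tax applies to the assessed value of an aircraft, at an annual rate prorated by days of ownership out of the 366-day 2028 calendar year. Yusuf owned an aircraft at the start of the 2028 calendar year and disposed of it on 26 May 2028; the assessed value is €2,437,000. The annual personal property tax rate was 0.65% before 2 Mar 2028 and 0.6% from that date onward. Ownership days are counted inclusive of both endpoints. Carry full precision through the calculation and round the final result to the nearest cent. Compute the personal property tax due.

1 Jan – 1 Mar 2028: 61 days at 0.65% → €2,437,000 × 0.65% × 61/366 = €2,640.0833
2 Mar – 26 May 2028: 86 days at 0.6% → €2,437,000 × 0.6% × 86/366 = €3,435.7705
Total = €6,075.8538

€6,075.85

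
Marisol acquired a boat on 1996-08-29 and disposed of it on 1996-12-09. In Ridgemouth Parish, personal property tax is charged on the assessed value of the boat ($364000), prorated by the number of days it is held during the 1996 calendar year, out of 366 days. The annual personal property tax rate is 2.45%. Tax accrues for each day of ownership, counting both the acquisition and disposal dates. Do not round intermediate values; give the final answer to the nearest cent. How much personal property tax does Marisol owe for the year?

Days held (1996-08-29 to 1996-12-09): 103 out of 366
Tax = $364000 × 2.45% × 103/366 = $2509.7104

$2509.71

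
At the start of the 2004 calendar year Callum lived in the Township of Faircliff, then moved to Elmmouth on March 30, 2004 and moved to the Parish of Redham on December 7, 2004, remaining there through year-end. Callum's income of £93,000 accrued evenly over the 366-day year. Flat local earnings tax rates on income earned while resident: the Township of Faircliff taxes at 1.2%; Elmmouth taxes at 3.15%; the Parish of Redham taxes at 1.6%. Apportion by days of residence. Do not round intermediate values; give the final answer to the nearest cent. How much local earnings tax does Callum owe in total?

The Township of Faircliff, January 1 – March 29, 2004: 89 days → £93,000 × 1.2% × 89/366 = £271.3770
Elmmouth, March 30 – December 6, 2004: 252 days → £93,000 × 3.15% × 252/366 = £2,017.0328
The Parish of Redham, December 7 – December 31, 2004: 25 days → £93,000 × 1.6% × 25/366 = £101.6393
Total = £2,390.0492

£2,390.05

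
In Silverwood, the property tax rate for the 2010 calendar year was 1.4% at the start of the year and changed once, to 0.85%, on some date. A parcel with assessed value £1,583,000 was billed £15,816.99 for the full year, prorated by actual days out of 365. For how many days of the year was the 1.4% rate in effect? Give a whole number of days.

99 days

Let d = days at the first rate; then 365 − d days at the second rate.
£1,583,000 × [1.4%·d + 0.85%·(365−d)] / 365 = £15,816.99
Solving gives d = 99, so the new rate took effect on April 10, 2010.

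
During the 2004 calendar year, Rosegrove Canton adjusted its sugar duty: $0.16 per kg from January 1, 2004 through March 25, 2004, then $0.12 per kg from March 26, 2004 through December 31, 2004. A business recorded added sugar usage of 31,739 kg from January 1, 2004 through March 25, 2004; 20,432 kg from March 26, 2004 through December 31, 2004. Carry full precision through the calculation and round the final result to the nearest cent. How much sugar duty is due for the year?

January 1 – March 25, 2004: 31,739 kg at $0.16/kg → $5,078.24
March 26 – December 31, 2004: 20,432 kg at $0.12/kg → $2,451.84

$7,530.08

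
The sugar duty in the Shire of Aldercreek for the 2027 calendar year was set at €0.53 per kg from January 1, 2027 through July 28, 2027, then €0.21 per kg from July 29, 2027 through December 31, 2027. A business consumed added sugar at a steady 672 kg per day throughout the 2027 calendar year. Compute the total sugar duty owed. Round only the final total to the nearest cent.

€96452.16

January 1 – July 28, 2027: 209 days × 672 kg/day = 140,448 kg at €0.53/kg → €74437.44
July 29 – December 31, 2027: 156 days × 672 kg/day = 104,832 kg at €0.21/kg → €22014.72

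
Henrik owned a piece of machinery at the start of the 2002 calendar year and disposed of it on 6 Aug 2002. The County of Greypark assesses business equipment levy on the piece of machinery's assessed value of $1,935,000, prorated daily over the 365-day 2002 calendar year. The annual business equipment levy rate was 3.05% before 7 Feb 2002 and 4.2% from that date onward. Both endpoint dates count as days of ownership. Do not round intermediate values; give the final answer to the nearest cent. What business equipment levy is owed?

$46,283.61

1 Jan – 6 Feb 2002: 37 days at 3.05% → $1,935,000 × 3.05% × 37/365 = $5,982.5959
7 Feb – 6 Aug 2002: 181 days at 4.2% → $1,935,000 × 4.2% × 181/365 = $40,301.0137
Total = $46,283.6096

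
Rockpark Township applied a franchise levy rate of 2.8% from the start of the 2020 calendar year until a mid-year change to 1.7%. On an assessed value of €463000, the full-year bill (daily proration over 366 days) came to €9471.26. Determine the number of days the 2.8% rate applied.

Let d = days at the first rate; then 366 − d days at the second rate.
€463000 × [2.8%·d + 1.7%·(366−d)] / 366 = €9471.26
Solving gives d = 115, so the new rate took effect on 25 April 2020.

115 days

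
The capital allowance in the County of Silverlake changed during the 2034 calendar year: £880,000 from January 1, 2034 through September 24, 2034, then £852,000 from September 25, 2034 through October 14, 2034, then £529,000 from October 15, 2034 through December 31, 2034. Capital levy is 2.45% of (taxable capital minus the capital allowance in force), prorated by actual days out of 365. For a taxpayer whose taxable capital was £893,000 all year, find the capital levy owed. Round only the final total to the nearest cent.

£2,193.79

January 1 – September 24, 2034: 267 days, exemption £880,000 → (£893,000 − £880,000) × 2.45% × 267/365 = £232.9849
September 25 – October 14, 2034: 20 days, exemption £852,000 → (£893,000 − £852,000) × 2.45% × 20/365 = £55.0411
October 15 – December 31, 2034: 78 days, exemption £529,000 → (£893,000 − £529,000) × 2.45% × 78/365 = £1,905.7644
Total = £2,193.7904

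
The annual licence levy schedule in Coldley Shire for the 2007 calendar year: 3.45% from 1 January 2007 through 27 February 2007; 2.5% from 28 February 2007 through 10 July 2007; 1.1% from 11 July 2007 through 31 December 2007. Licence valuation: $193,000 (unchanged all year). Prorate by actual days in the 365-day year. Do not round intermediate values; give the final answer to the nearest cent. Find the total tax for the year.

$3,828.27

1 January – 27 February 2007: 58 days at 3.45% → $193,000 × 3.45% × 58/365 = $1,058.0630
28 February – 10 July 2007: 133 days at 2.5% → $193,000 × 2.5% × 133/365 = $1,758.1507
11 July – 31 December 2007: 174 days at 1.1% → $193,000 × 1.1% × 174/365 = $1,012.0603
Total = $3,828.2740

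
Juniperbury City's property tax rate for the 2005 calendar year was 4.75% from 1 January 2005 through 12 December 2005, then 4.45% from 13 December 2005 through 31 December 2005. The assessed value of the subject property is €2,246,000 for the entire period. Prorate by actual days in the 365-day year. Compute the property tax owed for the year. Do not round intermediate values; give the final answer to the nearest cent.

€106,334.25

1 January – 12 December 2005: 346 days at 4.75% → €2,246,000 × 4.75% × 346/365 = €101,131.5342
13 December – 31 December 2005: 19 days at 4.45% → €2,246,000 × 4.45% × 19/365 = €5,202.7205
Total = €106,334.2548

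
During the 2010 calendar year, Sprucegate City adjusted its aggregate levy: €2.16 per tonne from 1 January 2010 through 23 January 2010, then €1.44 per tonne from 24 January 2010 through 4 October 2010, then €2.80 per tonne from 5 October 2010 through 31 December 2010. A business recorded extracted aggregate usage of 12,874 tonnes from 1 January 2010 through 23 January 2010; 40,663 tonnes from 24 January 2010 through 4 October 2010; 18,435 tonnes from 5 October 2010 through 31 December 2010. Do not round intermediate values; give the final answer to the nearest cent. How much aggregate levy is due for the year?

1 January – 23 January 2010: 12,874 tonnes at €2.16/tonne → €27807.84
24 January – 4 October 2010: 40,663 tonnes at €1.44/tonne → €58554.72
5 October – 31 December 2010: 18,435 tonnes at €2.80/tonne → €51618.00

€137980.56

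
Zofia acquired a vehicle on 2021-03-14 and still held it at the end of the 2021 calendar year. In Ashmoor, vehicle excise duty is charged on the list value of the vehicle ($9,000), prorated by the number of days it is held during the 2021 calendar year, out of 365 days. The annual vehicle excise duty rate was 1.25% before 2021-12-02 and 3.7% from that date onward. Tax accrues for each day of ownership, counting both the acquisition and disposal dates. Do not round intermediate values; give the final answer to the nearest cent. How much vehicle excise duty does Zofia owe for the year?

$108.43

2021-03-14 to 2021-12-01: 263 days at 1.25% → $9,000 × 1.25% × 263/365 = $81.0616
2021-12-02 to 2021-12-31: 30 days at 3.7% → $9,000 × 3.7% × 30/365 = $27.3699
Total = $108.4315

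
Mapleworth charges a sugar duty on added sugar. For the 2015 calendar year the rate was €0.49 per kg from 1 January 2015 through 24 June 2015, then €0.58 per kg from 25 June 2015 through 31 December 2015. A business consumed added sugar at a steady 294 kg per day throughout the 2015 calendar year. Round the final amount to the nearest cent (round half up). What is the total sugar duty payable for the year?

1 January – 24 June 2015: 175 days × 294 kg/day = 51,450 kg at €0.49/kg → €25210.50
25 June – 31 December 2015: 190 days × 294 kg/day = 55,860 kg at €0.58/kg → €32398.80

€57609.30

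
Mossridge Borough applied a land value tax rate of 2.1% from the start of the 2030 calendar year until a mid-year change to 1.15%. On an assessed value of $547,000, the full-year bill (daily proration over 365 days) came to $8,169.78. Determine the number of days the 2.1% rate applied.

Let d = days at the first rate; then 365 − d days at the second rate.
$547,000 × [2.1%·d + 1.15%·(365−d)] / 365 = $8,169.78
Solving gives d = 132, so the new rate took effect on 13 May 2030.

132 days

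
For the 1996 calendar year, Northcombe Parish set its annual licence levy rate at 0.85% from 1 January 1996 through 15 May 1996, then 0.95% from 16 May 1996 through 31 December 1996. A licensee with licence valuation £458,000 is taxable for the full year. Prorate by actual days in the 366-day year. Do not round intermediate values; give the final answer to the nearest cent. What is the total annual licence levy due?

1 January – 15 May 1996: 136 days at 0.85% → £458,000 × 0.85% × 136/366 = £1,446.5792
16 May – 31 December 1996: 230 days at 0.95% → £458,000 × 0.95% × 230/366 = £2,734.2350
Total = £4,180.8142

£4,180.81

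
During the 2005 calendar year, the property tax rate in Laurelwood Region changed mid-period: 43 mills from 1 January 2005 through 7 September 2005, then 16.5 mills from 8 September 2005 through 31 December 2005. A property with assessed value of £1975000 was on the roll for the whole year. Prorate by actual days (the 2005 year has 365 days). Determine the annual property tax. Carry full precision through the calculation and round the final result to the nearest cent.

1 January – 7 September 2005: 250 days at 43 mills → £1975000 × 4.3% × 250/365 = £58167.8082
8 September – 31 December 2005: 115 days at 16.5 mills → £1975000 × 1.65% × 115/365 = £10267.2945
Total = £68435.1027

£68435.10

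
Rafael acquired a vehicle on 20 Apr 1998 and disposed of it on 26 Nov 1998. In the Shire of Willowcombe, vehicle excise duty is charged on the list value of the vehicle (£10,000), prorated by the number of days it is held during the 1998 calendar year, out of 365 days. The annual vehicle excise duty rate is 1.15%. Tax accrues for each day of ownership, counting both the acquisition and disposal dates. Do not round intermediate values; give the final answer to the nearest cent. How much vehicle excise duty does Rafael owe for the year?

£69.63

Days held (20 Apr – 26 Nov 1998): 221 out of 365
Tax = £10,000 × 1.15% × 221/365 = £69.6301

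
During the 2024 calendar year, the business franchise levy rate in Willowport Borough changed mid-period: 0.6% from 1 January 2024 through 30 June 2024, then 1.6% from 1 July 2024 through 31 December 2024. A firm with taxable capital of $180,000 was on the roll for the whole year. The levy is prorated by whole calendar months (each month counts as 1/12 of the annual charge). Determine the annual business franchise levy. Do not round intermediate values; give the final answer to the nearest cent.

1 January – 30 June 2024: 6 months at 0.6% → $180,000 × 0.6% × 6/12 = $540.0000
1 July – 31 December 2024: 6 months at 1.6% → $180,000 × 1.6% × 6/12 = $1,440.0000
Total = $1,980.0000

$1,980.00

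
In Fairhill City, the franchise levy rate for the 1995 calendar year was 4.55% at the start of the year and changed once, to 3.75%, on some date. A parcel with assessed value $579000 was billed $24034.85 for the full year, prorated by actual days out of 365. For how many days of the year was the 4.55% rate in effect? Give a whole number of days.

Let d = days at the first rate; then 365 − d days at the second rate.
$579000 × [4.55%·d + 3.75%·(365−d)] / 365 = $24034.85
Solving gives d = 183, so the new rate took effect on 3 July 1995.

183 days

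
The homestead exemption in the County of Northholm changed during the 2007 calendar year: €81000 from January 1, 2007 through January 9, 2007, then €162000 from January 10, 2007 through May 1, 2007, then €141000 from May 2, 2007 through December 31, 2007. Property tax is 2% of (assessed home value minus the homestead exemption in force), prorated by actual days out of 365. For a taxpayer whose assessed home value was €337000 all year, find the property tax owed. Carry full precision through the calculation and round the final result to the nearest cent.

€3820.71

January 1 – January 9, 2007: 9 days, exemption €81000 → (€337000 − €81000) × 2% × 9/365 = €126.2466
January 10 – May 1, 2007: 112 days, exemption €162000 → (€337000 − €162000) × 2% × 112/365 = €1073.9726
May 2 – December 31, 2007: 244 days, exemption €141000 → (€337000 − €141000) × 2% × 244/365 = €2620.4932
Total = €3820.7123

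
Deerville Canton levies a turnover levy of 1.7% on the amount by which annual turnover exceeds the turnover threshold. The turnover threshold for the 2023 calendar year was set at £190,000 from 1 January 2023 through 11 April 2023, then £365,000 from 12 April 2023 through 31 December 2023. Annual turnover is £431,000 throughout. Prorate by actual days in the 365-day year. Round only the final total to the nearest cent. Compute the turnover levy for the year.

£1,945.22

1 January – 11 April 2023: 101 days, exemption £190,000 → (£431,000 − £190,000) × 1.7% × 101/365 = £1,133.6904
12 April – 31 December 2023: 264 days, exemption £365,000 → (£431,000 − £365,000) × 1.7% × 264/365 = £811.5288
Total = £1,945.2192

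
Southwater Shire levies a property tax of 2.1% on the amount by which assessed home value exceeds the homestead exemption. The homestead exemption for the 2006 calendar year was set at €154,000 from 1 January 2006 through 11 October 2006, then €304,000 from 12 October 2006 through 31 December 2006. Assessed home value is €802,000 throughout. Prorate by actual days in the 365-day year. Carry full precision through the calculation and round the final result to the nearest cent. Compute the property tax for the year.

1 January – 11 October 2006: 284 days, exemption €154,000 → (€802,000 − €154,000) × 2.1% × 284/365 = €10,588.1425
12 October – 31 December 2006: 81 days, exemption €304,000 → (€802,000 − €304,000) × 2.1% × 81/365 = €2,320.8164
Total = €12,908.9589

€12,908.96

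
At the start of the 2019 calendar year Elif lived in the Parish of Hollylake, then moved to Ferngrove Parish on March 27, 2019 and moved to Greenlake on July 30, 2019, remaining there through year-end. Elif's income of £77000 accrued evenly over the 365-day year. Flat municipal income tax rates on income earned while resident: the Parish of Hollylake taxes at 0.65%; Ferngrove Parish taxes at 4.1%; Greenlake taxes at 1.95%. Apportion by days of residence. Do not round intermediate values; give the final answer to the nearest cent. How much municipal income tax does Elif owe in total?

£1835.34

The Parish of Hollylake, January 1 – March 26, 2019: 85 days → £77000 × 0.65% × 85/365 = £116.5548
Ferngrove Parish, March 27 – July 29, 2019: 125 days → £77000 × 4.1% × 125/365 = £1081.1644
Greenlake, July 30 – December 31, 2019: 155 days → £77000 × 1.95% × 155/365 = £637.6233
Total = £1835.3425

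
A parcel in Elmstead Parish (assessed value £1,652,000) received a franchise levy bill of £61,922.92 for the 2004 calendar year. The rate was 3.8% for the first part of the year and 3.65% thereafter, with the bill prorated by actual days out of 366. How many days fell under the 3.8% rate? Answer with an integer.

240 days

Let d = days at the first rate; then 366 − d days at the second rate.
£1,652,000 × [3.8%·d + 3.65%·(366−d)] / 366 = £61,922.92
Solving gives d = 240, so the new rate took effect on 28 Aug 2004.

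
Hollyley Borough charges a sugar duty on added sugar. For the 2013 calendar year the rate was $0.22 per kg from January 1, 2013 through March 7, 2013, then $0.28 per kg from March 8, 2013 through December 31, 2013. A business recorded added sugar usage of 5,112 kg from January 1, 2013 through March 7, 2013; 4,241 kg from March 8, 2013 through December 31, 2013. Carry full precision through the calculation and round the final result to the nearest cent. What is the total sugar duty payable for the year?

January 1 – March 7, 2013: 5,112 kg at $0.22/kg → $1124.64
March 8 – December 31, 2013: 4,241 kg at $0.28/kg → $1187.48

$2312.12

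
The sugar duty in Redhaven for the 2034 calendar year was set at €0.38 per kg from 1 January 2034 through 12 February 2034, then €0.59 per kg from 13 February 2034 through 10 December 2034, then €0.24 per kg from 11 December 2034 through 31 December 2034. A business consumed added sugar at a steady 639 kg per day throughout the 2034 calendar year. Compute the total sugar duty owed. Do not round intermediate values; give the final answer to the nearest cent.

€127141.83

1 January – 12 February 2034: 43 days × 639 kg/day = 27,477 kg at €0.38/kg → €10441.26
13 February – 10 December 2034: 301 days × 639 kg/day = 192,339 kg at €0.59/kg → €113480.01
11 December – 31 December 2034: 21 days × 639 kg/day = 13,419 kg at €0.24/kg → €3220.56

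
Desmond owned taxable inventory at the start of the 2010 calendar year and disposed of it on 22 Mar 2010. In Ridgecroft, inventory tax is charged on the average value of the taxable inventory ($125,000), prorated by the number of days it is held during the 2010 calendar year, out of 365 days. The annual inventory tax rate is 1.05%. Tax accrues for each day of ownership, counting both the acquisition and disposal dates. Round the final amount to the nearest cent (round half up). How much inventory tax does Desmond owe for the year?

$291.27

Days held (1 Jan – 22 Mar 2010): 81 out of 365
Tax = $125,000 × 1.05% × 81/365 = $291.2671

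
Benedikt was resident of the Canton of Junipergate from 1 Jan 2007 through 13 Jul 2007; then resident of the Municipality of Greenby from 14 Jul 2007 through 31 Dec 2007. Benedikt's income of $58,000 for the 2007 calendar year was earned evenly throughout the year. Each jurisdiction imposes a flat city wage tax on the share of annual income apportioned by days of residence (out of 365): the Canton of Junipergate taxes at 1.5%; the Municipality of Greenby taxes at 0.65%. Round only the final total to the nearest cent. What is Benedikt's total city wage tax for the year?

The Canton of Junipergate, 1 Jan – 13 Jul 2007: 194 days → $58,000 × 1.5% × 194/365 = $462.4110
The Municipality of Greenby, 14 Jul – 31 Dec 2007: 171 days → $58,000 × 0.65% × 171/365 = $176.6219
Total = $639.0329

$639.03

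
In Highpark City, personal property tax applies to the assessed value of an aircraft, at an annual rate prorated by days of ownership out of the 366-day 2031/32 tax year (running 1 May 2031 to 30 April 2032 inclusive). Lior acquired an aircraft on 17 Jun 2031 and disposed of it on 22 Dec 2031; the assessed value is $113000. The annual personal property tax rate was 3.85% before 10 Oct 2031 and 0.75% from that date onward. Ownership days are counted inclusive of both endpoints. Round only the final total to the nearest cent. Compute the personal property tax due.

$1538.31

17 Jun – 9 Oct 2031: 115 days at 3.85% → $113000 × 3.85% × 115/366 = $1366.9604
10 Oct – 22 Dec 2031: 74 days at 0.75% → $113000 × 0.75% × 74/366 = $171.3525
Total = $1538.3128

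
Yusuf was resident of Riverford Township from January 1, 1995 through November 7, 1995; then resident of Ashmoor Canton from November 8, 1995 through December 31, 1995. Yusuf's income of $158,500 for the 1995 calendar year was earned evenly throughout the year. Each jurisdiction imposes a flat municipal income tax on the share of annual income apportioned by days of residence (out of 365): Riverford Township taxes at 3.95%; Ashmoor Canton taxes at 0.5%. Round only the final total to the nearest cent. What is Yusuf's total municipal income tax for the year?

Riverford Township, January 1 – November 7, 1995: 311 days → $158,500 × 3.95% × 311/365 = $5,334.5021
Ashmoor Canton, November 8 – December 31, 1995: 54 days → $158,500 × 0.5% × 54/365 = $117.2466
Total = $5,451.7486

$5,451.75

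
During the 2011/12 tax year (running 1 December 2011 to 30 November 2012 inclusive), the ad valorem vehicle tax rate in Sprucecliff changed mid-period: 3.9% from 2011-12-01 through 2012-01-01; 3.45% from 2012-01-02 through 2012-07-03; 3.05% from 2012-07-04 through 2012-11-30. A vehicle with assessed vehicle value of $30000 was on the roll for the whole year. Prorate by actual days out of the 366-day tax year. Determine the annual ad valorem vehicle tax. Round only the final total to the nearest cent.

2011-12-01 to 2012-01-01: 32 days at 3.9% → $30000 × 3.9% × 32/366 = $102.2951
2012-01-02 to 2012-07-03: 184 days at 3.45% → $30000 × 3.45% × 184/366 = $520.3279
2012-07-04 to 2012-11-30: 150 days at 3.05% → $30000 × 3.05% × 150/366 = $375.0000
Total = $997.6230

$997.62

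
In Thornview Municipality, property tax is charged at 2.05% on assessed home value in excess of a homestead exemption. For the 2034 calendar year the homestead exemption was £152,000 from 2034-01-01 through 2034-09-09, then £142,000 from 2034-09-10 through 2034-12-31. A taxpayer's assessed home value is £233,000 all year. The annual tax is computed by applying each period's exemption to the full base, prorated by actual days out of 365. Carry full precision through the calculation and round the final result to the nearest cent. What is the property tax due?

£1,723.97

2034-01-01 to 2034-09-09: 252 days, exemption £152,000 → (£233,000 − £152,000) × 2.05% × 252/365 = £1,146.4274
2034-09-10 to 2034-12-31: 113 days, exemption £142,000 → (£233,000 − £142,000) × 2.05% × 113/365 = £577.5384
Total = £1,723.9658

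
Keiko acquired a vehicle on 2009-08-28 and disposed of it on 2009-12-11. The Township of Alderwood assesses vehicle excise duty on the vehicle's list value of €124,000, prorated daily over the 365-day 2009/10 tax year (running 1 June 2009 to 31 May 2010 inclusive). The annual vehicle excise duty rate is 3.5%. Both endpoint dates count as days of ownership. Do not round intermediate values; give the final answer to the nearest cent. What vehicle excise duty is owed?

Days held (2009-08-28 to 2009-12-11): 106 out of 365
Tax = €124,000 × 3.5% × 106/365 = €1,260.3836

€1,260.38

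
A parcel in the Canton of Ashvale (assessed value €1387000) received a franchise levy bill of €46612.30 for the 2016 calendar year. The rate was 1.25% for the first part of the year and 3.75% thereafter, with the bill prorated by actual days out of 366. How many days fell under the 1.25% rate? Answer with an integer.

57 days

Let d = days at the first rate; then 366 − d days at the second rate.
€1387000 × [1.25%·d + 3.75%·(366−d)] / 366 = €46612.30
Solving gives d = 57, so the new rate took effect on 27 February 2016.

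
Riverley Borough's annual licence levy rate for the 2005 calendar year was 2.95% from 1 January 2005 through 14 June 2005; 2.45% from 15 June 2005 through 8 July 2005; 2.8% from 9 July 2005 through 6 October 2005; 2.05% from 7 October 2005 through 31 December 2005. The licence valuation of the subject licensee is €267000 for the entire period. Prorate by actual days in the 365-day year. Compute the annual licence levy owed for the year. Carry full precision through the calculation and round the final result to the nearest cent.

1 January – 14 June 2005: 165 days at 2.95% → €267000 × 2.95% × 165/365 = €3560.6096
15 June – 8 July 2005: 24 days at 2.45% → €267000 × 2.45% × 24/365 = €430.1260
9 July – 6 October 2005: 90 days at 2.8% → €267000 × 2.8% × 90/365 = €1843.3973
7 October – 31 December 2005: 86 days at 2.05% → €267000 × 2.05% × 86/365 = €1289.6466
Total = €7123.7795

€7123.78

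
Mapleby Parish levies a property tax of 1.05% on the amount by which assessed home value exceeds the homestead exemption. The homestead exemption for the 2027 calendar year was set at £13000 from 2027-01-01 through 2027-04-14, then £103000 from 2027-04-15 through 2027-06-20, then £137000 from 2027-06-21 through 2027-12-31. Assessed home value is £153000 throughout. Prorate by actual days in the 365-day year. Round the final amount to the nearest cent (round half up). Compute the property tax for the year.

2027-01-01 to 2027-04-14: 104 days, exemption £13000 → (£153000 − £13000) × 1.05% × 104/365 = £418.8493
2027-04-15 to 2027-06-20: 67 days, exemption £103000 → (£153000 − £103000) × 1.05% × 67/365 = £96.3699
2027-06-21 to 2027-12-31: 194 days, exemption £137000 → (£153000 − £137000) × 1.05% × 194/365 = £89.2932
Total = £604.5123

£604.51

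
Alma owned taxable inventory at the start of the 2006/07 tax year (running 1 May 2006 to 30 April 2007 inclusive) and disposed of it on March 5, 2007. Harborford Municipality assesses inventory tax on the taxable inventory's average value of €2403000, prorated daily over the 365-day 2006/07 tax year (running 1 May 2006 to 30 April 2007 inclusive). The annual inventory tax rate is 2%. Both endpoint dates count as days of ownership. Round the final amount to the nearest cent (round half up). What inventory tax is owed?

€40686.41

Days held (May 1, 2006 – March 5, 2007): 309 out of 365
Tax = €2403000 × 2% × 309/365 = €40686.4110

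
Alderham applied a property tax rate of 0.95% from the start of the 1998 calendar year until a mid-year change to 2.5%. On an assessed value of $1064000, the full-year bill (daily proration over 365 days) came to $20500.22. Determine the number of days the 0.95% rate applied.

135 days

Let d = days at the first rate; then 365 − d days at the second rate.
$1064000 × [0.95%·d + 2.5%·(365−d)] / 365 = $20500.22
Solving gives d = 135, so the new rate took effect on 16 May 1998.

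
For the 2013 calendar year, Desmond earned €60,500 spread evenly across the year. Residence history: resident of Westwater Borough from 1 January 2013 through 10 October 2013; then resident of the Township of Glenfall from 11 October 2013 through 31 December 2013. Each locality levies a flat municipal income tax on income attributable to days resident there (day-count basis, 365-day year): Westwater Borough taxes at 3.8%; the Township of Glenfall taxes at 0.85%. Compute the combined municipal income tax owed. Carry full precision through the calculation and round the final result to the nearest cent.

€1,898.04

Westwater Borough, 1 January – 10 October 2013: 283 days → €60,500 × 3.8% × 283/365 = €1,782.5123
The Township of Glenfall, 11 October – 31 December 2013: 82 days → €60,500 × 0.85% × 82/365 = €115.5301
Total = €1,898.0425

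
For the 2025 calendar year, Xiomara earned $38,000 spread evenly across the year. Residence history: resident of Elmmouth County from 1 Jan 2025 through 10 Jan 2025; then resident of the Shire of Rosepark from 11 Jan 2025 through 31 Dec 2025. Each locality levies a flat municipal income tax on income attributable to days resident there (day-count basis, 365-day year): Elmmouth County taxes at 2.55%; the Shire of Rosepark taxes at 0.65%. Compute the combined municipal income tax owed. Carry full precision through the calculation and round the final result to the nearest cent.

Elmmouth County, 1 Jan – 10 Jan 2025: 10 days → $38,000 × 2.55% × 10/365 = $26.5479
The Shire of Rosepark, 11 Jan – 31 Dec 2025: 355 days → $38,000 × 0.65% × 355/365 = $240.2329
Total = $266.7808

$266.78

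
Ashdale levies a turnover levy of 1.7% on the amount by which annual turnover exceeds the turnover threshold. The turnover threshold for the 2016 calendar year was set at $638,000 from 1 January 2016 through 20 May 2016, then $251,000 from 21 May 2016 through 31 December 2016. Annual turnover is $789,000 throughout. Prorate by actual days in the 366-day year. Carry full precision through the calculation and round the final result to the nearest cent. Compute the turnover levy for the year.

1 January – 20 May 2016: 141 days, exemption $638,000 → ($789,000 − $638,000) × 1.7% × 141/366 = $988.9262
21 May – 31 December 2016: 225 days, exemption $251,000 → ($789,000 − $251,000) × 1.7% × 225/366 = $5,622.5410
Total = $6,611.4672

$6,611.47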